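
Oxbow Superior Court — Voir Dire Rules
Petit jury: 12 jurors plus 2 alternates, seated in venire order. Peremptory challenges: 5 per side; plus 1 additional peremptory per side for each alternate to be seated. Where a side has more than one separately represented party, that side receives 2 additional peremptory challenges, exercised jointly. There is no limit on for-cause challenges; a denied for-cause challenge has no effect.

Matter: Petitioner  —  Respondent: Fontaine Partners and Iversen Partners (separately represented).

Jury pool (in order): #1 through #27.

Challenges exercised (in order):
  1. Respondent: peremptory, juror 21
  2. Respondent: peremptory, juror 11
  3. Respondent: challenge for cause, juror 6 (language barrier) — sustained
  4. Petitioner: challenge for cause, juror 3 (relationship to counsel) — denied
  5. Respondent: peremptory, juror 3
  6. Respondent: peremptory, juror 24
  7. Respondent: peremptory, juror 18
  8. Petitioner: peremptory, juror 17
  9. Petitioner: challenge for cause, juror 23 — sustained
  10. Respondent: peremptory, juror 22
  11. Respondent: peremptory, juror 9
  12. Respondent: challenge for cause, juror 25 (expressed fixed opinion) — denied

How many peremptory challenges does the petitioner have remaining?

Petitioner allotment: 5 base + 1 × 2 alternates = 7.
Petitioner peremptories used: #17 — 1 (for-cause on #3, #23 don't count).
Remaining: 7 − 1 = 6.

6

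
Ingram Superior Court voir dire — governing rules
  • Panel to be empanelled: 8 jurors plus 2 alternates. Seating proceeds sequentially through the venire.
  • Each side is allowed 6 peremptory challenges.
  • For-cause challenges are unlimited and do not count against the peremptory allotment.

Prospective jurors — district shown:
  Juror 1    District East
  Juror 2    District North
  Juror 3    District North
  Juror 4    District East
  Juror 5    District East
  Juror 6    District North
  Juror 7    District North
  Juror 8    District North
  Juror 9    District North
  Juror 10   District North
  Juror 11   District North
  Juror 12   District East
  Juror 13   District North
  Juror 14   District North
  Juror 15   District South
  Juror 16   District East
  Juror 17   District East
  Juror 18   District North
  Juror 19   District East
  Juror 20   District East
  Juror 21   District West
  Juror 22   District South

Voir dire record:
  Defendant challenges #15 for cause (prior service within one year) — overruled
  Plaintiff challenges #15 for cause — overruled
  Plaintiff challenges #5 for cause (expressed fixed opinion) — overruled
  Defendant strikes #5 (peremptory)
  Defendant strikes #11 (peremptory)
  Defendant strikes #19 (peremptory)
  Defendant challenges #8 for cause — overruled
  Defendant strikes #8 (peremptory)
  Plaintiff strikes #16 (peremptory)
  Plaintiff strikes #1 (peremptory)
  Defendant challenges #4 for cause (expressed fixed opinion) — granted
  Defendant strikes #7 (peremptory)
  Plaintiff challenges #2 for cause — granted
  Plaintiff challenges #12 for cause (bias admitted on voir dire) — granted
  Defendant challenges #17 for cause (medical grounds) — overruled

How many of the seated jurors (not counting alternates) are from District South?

Removed: #1, #2, #4, #5, #7, #8, #11, #12, #16, #19.
Seated jurors 1–8: #3, #6, #9, #10, #13, #14, #15, #17 (alternates #18, #20 not counted).
Of those, in District South: #15 → 1.

1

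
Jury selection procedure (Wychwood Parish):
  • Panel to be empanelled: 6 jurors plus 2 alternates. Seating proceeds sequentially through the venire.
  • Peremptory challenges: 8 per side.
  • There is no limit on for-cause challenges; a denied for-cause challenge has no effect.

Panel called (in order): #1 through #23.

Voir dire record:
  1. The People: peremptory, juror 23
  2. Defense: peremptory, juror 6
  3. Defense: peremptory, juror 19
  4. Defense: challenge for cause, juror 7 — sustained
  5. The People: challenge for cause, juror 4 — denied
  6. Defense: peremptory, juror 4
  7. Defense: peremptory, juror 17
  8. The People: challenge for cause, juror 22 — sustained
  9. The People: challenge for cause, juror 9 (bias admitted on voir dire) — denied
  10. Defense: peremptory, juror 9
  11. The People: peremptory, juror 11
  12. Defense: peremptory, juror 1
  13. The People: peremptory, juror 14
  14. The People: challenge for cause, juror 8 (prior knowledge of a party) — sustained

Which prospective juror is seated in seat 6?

Removed: #1, #4, #6, #7, #8, #9, #11, #14, #17, #19, #22, #23.
Seating in order: seats 1–6 → #2, #3, #5, #10, #12, #13; alternates → #15, #16.
So seat 6 is #13.

13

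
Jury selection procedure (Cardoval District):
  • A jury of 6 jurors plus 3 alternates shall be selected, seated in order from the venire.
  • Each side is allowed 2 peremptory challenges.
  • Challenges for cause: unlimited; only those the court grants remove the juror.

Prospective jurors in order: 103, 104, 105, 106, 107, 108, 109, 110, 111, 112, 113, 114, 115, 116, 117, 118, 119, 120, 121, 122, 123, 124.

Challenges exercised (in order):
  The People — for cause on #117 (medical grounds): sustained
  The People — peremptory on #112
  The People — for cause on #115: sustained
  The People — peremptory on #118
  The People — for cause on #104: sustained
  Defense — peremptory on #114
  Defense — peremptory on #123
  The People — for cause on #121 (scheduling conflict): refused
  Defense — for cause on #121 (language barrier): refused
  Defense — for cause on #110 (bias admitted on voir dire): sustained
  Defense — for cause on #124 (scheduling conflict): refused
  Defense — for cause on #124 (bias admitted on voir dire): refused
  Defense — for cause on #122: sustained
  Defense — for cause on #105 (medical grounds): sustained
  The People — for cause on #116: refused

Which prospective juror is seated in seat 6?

111

Removed: #104, #105, #110, #112, #114, #115, #117, #118, #122, #123. (#116, #121, #124 stay — for-cause denied.)
Seating in order: seats 1–6 → #103, #106, #107, #108, #109, #111; alternates → #113, #116, #119.
So seat 6 is #111.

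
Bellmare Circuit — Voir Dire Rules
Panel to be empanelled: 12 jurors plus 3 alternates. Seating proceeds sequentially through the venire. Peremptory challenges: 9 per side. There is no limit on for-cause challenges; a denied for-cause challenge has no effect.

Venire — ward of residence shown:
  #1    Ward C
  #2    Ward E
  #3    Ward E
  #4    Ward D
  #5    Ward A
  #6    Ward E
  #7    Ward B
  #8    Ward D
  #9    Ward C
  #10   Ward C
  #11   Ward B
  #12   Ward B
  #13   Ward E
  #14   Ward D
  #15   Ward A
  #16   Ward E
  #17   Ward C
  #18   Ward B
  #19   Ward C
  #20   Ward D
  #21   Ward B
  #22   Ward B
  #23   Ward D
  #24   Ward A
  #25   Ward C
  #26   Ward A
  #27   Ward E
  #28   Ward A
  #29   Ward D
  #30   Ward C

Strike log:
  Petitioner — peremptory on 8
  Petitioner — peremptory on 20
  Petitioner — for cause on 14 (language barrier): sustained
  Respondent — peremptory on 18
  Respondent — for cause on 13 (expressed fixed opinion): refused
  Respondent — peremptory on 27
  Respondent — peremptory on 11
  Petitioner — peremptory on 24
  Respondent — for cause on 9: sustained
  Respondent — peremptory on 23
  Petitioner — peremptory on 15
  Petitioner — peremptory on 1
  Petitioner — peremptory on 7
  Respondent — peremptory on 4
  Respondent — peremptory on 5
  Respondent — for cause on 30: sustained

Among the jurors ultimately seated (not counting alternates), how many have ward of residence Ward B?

Removed: #1, #4, #5, #7, #8, #9, #11, #14, #15, #18, #20, #23, #24, #27, #30.
Seated jurors 1–12: #2, #3, #6, #10, #12, #13, #16, #17, #19, #21, #22, #25 (alternates #26, #28, #29 not counted).
Of those, in Ward B: #12, #21, #22 → 3.

3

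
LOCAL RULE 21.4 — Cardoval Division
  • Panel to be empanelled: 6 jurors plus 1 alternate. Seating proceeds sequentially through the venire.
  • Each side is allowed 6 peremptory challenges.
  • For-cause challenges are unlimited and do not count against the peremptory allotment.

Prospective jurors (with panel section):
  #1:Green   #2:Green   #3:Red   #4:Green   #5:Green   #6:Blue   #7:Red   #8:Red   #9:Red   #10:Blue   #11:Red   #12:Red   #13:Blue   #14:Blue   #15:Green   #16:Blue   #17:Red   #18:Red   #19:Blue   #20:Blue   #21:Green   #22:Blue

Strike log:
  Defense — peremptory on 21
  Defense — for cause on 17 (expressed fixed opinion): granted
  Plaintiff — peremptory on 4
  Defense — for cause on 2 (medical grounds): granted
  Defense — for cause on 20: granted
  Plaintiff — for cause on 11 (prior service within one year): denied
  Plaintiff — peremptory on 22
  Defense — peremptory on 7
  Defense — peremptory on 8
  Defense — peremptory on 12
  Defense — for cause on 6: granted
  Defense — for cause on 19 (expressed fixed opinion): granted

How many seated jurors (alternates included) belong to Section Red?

Removed: #2, #4, #6, #7, #8, #12, #17, #19, #20, #21, #22.
Seated (7 incl. alternates): #1, #3, #5, #9, #10, #11, #13.
Of those, in Section Red: #3, #9, #11 → 3.

3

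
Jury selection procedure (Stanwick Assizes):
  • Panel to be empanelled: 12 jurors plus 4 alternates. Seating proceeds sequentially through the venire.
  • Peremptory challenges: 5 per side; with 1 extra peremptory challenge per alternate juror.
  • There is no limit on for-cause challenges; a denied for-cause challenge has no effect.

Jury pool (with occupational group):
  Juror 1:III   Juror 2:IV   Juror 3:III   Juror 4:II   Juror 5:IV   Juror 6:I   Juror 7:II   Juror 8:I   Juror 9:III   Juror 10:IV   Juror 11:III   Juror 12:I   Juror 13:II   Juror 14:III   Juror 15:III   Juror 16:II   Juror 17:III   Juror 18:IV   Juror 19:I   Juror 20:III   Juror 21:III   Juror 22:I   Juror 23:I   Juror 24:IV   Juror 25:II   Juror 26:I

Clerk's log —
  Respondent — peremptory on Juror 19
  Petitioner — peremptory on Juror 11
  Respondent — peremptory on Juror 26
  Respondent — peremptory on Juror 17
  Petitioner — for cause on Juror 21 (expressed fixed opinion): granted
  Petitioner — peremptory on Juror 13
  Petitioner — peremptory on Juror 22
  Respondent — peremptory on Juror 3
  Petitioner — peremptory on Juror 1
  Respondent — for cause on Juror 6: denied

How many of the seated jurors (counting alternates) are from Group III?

Removed: #1, #3, #11, #13, #17, #19, #21, #22, #26.
Seated (16 incl. alternates): #2, #4, #5, #6, #7, #8, #9, #10, #12, #14, #15, #16, #18, #20, #23, #24.
Of those, in Group III: #9, #14, #15, #20 → 4.

4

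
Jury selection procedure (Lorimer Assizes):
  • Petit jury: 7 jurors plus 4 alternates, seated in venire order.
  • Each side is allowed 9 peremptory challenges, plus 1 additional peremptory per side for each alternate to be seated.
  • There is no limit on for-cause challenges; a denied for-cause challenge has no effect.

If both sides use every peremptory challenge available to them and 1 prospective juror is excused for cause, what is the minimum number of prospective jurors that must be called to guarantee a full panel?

38

Seats to fill: 7 + 4 alternates = 11.
Peremptories: 9 + 1×4 = 13 per side × 2 sides = 26.
For-cause removals: 1.
Minimum venire: 11 + 26 + 1 = 38.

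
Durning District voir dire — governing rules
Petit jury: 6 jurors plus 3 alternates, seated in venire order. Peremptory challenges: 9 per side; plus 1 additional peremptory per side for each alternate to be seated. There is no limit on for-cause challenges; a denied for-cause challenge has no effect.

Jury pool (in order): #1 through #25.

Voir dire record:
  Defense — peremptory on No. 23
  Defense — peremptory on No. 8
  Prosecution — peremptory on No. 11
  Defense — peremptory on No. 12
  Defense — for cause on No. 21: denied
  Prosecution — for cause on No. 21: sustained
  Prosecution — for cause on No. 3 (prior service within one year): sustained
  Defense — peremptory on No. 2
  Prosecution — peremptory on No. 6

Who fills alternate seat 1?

Removed: #2, #3, #6, #8, #11, #12, #21, #23.
Filling seats in venire order through position 7: #1, #4, #5, #7, #9, #10, #13.
So alternate 1 is #13.

13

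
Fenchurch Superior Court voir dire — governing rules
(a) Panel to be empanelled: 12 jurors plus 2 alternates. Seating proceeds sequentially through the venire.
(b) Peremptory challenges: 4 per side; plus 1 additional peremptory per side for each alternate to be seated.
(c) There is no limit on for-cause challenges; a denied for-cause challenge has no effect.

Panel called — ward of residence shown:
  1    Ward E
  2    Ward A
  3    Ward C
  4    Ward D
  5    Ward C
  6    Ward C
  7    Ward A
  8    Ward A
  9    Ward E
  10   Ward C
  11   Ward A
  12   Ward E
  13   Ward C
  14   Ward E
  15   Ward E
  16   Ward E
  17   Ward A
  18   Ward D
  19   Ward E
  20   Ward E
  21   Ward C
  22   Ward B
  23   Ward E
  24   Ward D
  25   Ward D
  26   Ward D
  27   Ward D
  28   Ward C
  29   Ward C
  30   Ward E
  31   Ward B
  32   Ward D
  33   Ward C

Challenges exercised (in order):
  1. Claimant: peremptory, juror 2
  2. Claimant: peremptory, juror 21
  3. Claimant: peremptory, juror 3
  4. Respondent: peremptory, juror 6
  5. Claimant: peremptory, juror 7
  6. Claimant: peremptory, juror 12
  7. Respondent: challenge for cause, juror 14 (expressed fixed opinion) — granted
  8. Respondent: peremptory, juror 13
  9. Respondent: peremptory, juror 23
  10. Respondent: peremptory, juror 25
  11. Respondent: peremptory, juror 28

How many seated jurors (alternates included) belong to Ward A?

3

Removed: #2, #3, #6, #7, #12, #13, #14, #21, #23, #25, #28.
Seated (14 incl. alternates): #1, #4, #5, #8, #9, #10, #11, #15, #16, #17, #18, #19, #20, #22.
Of those, in Ward A: #8, #11, #17 → 3.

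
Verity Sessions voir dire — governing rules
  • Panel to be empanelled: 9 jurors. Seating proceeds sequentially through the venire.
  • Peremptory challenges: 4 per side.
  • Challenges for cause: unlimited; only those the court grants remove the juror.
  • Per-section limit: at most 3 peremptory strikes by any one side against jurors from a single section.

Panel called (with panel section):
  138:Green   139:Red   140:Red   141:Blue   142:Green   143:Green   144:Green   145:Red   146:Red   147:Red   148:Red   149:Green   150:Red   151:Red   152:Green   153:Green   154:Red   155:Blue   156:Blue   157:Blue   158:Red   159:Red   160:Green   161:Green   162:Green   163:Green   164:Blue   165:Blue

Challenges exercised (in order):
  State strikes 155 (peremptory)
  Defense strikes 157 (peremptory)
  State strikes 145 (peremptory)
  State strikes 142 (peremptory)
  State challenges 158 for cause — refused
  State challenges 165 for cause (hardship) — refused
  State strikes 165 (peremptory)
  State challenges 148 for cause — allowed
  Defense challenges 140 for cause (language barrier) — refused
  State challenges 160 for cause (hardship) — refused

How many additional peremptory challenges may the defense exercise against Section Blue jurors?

2

Defense peremptories so far: #157 — 1 of 4 used, 3 left overall.
Against Section Blue: #157 — 1 used; per-section cap 3 leaves 2.
Binding limit: min(3, 2) = 2.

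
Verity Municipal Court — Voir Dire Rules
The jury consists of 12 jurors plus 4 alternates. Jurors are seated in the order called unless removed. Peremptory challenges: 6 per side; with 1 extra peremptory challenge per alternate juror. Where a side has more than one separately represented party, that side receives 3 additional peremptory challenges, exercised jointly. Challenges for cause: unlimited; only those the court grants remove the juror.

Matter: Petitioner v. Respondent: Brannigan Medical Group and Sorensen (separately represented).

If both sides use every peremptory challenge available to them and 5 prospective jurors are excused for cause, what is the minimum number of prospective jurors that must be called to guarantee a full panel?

Seats to fill: 12 + 4 alternates = 16.
Peremptories — Petitioner: 6 + 1×4 = 10; Respondent: 6 + 1×4 + 3 = 13; total 23.
For-cause removals: 5.
Minimum venire: 16 + 23 + 5 = 44.

44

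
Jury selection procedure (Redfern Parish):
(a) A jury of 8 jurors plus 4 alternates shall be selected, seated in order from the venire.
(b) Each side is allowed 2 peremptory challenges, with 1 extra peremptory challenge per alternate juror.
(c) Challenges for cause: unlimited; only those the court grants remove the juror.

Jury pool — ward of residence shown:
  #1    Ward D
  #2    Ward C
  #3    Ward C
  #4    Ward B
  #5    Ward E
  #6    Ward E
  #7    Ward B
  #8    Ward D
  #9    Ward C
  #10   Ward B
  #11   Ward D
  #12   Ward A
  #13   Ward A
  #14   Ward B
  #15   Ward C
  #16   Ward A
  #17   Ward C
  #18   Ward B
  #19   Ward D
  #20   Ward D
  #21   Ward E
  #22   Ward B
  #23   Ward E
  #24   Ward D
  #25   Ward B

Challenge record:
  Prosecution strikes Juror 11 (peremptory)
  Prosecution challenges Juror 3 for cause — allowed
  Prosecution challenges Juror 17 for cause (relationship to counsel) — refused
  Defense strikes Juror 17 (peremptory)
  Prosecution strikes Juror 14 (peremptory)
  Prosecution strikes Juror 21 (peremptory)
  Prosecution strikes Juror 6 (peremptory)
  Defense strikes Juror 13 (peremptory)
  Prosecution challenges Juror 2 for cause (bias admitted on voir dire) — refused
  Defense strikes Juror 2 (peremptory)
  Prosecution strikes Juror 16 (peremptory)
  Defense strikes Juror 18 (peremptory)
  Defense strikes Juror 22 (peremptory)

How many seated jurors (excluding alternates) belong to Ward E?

Removed: #2, #3, #6, #11, #13, #14, #16, #17, #18, #21, #22.
Seated jurors 1–8: #1, #4, #5, #7, #8, #9, #10, #12 (alternates #15, #19, #20, #23 not counted).
Of those, in Ward E: #5 → 1.

1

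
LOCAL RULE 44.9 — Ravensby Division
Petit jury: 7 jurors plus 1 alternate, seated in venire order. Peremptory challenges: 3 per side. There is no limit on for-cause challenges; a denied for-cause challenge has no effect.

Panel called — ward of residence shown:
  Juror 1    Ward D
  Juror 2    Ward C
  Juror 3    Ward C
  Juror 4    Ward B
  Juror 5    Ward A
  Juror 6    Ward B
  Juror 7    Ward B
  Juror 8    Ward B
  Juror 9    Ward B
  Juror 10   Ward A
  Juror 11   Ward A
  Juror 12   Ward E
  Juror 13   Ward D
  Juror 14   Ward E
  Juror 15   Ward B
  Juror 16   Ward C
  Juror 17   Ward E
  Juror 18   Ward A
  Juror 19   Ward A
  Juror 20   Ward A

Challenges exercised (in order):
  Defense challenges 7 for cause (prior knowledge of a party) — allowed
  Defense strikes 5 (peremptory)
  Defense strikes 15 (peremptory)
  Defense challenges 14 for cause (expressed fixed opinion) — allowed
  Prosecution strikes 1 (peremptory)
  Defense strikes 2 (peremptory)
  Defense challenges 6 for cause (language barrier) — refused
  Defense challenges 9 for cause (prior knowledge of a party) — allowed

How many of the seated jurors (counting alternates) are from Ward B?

Removed: #1, #2, #5, #7, #9, #14, #15.
Seated (8 incl. alternates): #3, #4, #6, #8, #10, #11, #12, #13.
Of those, in Ward B: #4, #6, #8 → 3.

3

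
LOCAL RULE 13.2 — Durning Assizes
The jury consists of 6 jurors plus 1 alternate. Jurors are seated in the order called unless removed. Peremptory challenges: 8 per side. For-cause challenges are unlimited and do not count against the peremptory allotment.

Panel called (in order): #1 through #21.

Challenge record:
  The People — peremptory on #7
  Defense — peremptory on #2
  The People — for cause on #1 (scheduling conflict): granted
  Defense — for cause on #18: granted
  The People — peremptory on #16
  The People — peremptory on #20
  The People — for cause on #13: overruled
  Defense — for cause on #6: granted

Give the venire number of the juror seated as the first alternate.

11

Removed: #1, #2, #6, #7, #16, #18, #20. (#13 stays — for-cause denied.)
Filling seats in venire order through position 7: #3, #4, #5, #8, #9, #10, #11.
So alternate 1 is #11.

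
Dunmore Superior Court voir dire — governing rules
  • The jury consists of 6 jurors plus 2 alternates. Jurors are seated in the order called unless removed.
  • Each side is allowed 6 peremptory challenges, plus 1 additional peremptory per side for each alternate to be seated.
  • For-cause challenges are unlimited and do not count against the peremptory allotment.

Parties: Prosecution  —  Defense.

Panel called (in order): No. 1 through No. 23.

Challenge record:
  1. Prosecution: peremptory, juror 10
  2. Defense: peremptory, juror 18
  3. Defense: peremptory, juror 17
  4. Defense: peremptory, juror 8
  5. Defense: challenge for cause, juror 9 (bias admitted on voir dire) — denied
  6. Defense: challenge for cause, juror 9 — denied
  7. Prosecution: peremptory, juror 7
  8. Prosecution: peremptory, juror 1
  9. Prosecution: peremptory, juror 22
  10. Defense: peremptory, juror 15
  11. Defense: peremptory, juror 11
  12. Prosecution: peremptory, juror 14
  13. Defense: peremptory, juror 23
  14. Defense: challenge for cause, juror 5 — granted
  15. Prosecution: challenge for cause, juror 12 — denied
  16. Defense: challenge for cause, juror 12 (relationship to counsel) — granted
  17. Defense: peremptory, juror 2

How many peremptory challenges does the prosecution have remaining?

3

Prosecution allotment: 6 base + 1 × 2 alternates = 8.
Prosecution peremptories used: #10, #7, #1, #22, #14 — 5 (the for-cause on #12 doesn't count).
Remaining: 8 − 5 = 3.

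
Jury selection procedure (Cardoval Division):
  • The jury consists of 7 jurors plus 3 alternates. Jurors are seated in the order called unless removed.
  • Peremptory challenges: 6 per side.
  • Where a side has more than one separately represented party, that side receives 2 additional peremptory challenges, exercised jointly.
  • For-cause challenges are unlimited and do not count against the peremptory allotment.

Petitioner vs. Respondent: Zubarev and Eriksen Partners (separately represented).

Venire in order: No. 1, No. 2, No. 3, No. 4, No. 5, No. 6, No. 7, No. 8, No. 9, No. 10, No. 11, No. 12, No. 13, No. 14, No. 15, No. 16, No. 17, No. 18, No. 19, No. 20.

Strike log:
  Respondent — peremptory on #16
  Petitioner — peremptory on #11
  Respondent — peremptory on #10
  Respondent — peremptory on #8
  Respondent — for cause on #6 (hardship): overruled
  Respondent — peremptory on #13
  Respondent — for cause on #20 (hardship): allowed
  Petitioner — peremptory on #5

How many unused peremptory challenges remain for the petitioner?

4

Petitioner allotment: 6.
Petitioner peremptories used: #11, #5 — 2.
Remaining: 6 − 2 = 4.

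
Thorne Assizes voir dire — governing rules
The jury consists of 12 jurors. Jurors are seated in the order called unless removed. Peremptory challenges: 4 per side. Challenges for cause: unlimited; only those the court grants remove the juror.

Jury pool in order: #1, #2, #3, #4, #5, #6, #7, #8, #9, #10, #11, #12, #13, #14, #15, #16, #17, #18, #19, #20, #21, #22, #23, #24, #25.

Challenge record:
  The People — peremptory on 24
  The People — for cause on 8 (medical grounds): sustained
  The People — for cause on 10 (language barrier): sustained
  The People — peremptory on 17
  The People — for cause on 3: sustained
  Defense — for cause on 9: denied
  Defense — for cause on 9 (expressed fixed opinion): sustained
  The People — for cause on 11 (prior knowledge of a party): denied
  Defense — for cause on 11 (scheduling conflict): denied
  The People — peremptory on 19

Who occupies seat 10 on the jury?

Removed: #3, #8, #9, #10, #17, #19, #24. (#11 stays — for-cause denied.)
Filling seats in venire order through position 10: #1, #2, #4, #5, #6, #7, #11, #12, #13, #14.
So seat 10 is #14.

14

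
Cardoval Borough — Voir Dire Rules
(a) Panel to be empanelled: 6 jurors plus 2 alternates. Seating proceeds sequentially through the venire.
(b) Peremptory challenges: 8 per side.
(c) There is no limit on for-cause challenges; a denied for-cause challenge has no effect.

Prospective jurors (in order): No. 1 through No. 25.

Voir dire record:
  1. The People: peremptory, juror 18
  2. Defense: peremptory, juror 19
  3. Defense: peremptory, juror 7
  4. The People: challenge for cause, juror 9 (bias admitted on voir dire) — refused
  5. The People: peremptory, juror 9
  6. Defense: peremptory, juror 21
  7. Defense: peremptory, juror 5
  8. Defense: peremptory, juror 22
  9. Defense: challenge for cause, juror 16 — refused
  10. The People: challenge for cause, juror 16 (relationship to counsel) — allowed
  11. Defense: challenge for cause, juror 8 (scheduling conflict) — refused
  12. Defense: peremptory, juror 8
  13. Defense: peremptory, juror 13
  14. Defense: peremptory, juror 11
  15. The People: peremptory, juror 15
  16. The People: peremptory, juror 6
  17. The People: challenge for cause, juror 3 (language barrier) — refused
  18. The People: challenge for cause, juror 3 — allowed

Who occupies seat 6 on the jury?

14

Removed: #3, #5, #6, #7, #8, #9, #11, #13, #15, #16, #18, #19, #21, #22.
Filling seats in venire order through position 6: #1, #2, #4, #10, #12, #14.
So seat 6 is #14.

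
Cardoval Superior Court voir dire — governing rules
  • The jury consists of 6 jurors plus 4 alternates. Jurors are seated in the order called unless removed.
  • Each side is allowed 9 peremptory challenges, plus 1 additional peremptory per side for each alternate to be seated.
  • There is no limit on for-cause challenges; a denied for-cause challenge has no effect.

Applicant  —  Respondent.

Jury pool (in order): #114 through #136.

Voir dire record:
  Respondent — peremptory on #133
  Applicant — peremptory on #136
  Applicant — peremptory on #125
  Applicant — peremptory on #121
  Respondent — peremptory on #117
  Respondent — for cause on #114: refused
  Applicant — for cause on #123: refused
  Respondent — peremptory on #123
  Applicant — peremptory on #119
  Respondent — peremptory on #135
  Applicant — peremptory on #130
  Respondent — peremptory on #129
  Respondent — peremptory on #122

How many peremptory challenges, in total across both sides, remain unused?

15

Applicant allotment: 9 base + 1 × 4 alternates = 13. Respondent allotment: 9 base + 1 × 4 alternates = 13.
Applicant peremptories used: #136, #125, #121, #119, #130 — 5 (the for-cause on #123 doesn't count).
Respondent peremptories used: #133, #117, #123, #135, #129, #122 — 6 (the for-cause on #114 doesn't count).
Remaining: (13 − 5) + (13 − 6) = 15.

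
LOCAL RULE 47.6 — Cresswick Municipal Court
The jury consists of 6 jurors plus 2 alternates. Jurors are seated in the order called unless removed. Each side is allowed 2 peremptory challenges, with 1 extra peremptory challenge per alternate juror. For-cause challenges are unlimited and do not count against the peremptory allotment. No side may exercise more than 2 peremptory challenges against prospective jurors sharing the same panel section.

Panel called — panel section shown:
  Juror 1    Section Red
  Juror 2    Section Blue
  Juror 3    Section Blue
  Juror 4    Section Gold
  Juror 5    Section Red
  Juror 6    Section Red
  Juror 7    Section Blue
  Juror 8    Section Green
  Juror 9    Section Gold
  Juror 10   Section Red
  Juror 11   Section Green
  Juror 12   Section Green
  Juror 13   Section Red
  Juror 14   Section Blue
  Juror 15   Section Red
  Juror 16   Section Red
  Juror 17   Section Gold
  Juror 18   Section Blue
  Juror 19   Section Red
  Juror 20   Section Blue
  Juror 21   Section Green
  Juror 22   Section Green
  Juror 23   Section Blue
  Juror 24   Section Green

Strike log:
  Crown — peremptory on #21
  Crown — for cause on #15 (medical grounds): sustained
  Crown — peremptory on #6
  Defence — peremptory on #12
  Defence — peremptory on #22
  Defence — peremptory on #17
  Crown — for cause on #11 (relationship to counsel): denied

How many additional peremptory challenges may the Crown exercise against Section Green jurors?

Crown peremptories so far: #21, #6 — 2 of 4 used, 2 left overall.
Against Section Green: #21 — 1 used; per-section cap 2 leaves 1.
Binding limit: min(2, 1) = 1.

1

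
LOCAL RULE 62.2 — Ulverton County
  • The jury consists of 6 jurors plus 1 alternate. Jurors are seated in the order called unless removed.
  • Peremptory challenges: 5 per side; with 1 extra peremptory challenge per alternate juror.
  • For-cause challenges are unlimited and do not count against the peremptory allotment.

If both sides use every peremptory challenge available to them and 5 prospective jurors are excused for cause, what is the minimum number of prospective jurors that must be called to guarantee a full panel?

24

Seats to fill: 6 + 1 alternates = 7.
Peremptories: 5 + 1×1 = 6 per side × 2 sides = 12.
For-cause removals: 5.
Minimum venire: 7 + 12 + 5 = 24.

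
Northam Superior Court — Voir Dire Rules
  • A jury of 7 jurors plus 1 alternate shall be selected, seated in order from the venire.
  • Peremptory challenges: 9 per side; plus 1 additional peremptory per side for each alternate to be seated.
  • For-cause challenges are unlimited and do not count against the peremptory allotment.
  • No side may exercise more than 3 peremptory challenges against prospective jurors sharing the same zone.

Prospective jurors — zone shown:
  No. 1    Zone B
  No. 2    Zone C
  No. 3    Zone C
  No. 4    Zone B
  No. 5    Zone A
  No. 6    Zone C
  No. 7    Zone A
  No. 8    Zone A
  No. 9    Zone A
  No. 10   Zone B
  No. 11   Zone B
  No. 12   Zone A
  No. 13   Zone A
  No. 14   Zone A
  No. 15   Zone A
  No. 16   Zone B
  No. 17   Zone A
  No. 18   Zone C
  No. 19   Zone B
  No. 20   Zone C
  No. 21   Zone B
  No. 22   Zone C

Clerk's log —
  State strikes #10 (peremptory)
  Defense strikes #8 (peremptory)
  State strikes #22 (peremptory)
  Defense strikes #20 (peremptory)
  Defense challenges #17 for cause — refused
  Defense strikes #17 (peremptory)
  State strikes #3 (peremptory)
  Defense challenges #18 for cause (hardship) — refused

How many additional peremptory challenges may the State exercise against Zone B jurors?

2

State peremptories so far: #10, #22, #3 — 3 of 10 used, 7 left overall.
Against Zone B: #10 — 1 used; per-zone cap 3 leaves 2.
Binding limit: min(7, 2) = 2.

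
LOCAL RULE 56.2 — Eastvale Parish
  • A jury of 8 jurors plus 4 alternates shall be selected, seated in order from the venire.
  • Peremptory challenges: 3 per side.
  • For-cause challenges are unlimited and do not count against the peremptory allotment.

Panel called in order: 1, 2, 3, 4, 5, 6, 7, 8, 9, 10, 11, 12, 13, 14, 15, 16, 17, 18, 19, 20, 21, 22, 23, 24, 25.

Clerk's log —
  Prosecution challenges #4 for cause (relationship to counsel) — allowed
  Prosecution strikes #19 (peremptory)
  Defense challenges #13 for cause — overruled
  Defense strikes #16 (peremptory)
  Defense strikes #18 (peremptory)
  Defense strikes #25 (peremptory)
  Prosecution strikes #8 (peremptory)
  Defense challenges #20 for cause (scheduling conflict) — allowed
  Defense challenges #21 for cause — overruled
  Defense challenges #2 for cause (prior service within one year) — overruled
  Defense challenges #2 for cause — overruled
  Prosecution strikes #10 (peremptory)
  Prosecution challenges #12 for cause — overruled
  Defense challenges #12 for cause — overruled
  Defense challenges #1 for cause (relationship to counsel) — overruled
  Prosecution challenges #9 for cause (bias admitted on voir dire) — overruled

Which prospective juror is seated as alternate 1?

12

Removed: #4, #8, #10, #16, #18, #19, #20, #25. (#1, #2, #9, #12, #13, #21 stay — for-cause denied.)
Seating in order: seats 1–8 → #1, #2, #3, #5, #6, #7, #9, #11; alternates → #12, #13, #14, #15.
So alternate 1 is #12.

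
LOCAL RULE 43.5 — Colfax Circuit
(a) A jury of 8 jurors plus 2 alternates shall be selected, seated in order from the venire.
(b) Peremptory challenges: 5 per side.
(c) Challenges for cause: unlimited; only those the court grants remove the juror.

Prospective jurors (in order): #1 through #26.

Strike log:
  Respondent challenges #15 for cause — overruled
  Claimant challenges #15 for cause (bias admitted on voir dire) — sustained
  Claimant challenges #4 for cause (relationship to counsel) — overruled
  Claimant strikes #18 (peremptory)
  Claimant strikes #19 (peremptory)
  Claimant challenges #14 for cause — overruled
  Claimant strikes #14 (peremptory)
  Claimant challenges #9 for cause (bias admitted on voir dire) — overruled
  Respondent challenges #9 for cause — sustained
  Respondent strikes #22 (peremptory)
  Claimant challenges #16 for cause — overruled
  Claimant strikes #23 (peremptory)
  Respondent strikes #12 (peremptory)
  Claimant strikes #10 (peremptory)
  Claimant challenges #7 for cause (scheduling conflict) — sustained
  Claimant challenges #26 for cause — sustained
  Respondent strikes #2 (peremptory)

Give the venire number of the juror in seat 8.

Removed: #2, #7, #9, #10, #12, #14, #15, #18, #19, #22, #23, #26. (#4, #16 stay — for-cause denied.)
Seating in order: seats 1–8 → #1, #3, #4, #5, #6, #8, #11, #13; alternates → #16, #17.
So seat 8 is #13.

13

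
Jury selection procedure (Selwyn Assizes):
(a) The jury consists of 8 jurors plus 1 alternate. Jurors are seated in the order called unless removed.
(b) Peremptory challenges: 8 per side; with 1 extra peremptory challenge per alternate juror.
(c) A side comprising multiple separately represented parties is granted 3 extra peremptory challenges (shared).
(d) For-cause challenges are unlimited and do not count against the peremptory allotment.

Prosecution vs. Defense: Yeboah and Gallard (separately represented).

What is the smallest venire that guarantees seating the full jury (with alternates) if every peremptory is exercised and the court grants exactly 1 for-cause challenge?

Seats to fill: 8 + 1 alternates = 9.
Peremptories — Prosecution: 8 + 1×1 = 9; Defense: 8 + 1×1 + 3 = 12; total 21.
For-cause removals: 1.
Minimum venire: 9 + 21 + 1 = 31.

31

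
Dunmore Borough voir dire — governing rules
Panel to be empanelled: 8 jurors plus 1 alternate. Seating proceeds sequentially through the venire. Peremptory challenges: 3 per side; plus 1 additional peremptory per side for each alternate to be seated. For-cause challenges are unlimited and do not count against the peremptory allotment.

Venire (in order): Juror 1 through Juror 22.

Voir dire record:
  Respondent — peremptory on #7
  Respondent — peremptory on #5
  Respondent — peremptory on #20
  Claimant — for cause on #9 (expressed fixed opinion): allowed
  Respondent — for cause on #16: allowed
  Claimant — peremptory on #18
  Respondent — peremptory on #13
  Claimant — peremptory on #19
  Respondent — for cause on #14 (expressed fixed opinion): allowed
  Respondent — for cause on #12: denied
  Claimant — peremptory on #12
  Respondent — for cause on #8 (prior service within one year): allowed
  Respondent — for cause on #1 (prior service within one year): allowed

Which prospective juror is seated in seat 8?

Removed: #1, #5, #7, #8, #9, #12, #13, #14, #16, #18, #19, #20.
Seating in order: seats 1–8 → #2, #3, #4, #6, #10, #11, #15, #17; alternates → #21.
So seat 8 is #17.

17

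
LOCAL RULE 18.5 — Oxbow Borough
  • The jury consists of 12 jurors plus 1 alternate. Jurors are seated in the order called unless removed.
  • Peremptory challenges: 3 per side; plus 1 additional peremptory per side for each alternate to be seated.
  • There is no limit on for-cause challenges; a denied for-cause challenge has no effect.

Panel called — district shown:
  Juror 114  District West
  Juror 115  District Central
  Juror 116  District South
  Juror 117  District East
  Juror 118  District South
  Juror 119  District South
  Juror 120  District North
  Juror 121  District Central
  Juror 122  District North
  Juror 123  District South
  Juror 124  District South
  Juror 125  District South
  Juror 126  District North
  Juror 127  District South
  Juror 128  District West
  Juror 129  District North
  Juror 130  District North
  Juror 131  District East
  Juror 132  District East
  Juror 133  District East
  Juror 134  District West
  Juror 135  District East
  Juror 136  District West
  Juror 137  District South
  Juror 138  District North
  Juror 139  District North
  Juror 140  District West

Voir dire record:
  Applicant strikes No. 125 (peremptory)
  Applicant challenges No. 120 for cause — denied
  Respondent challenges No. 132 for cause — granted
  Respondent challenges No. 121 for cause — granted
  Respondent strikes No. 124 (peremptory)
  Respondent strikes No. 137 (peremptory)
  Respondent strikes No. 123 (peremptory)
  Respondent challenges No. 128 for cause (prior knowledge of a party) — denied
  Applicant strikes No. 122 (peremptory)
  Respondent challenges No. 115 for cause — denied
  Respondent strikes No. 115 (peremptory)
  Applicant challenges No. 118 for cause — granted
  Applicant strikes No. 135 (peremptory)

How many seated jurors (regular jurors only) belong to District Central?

0

Removed: #115, #118, #121, #122, #123, #124, #125, #132, #135, #137.
Seated jurors 1–12: #114, #116, #117, #119, #120, #126, #127, #128, #129, #130, #131, #133 (alternates #134 not counted).
None of those are in District Central → 0.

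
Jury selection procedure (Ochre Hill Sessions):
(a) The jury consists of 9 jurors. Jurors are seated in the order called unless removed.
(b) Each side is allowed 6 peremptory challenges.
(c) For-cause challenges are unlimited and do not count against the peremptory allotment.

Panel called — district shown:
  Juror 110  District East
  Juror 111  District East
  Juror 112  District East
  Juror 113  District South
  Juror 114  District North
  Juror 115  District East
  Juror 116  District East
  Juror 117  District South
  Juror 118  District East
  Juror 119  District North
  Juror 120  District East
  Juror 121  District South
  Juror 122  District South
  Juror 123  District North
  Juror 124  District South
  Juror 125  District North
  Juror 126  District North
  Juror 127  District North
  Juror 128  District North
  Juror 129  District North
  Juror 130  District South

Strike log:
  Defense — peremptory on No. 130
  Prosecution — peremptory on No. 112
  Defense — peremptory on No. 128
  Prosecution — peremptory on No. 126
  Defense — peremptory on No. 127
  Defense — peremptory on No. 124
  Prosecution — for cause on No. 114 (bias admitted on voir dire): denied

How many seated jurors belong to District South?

2

Removed: #112, #124, #126, #127, #128, #130.
Seated jurors 1–9: #110, #111, #113, #114, #115, #116, #117, #118, #119.
Of those, in District South: #113, #117 → 2.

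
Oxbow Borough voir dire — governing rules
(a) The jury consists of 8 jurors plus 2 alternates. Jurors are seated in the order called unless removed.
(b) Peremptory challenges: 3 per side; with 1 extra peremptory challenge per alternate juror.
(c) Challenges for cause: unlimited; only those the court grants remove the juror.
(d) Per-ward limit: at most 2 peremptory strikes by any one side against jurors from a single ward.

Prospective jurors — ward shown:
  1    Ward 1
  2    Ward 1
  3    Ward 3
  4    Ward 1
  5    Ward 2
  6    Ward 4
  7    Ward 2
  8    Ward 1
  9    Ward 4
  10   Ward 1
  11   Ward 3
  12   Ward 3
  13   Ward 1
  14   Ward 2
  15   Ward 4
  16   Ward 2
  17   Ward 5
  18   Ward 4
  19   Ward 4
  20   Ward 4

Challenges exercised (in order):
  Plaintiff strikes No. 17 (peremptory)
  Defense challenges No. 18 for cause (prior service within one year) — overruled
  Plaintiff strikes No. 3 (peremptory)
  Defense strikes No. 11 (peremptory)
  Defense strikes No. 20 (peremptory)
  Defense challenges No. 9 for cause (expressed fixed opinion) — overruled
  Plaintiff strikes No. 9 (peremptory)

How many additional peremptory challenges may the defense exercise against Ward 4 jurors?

Defense peremptories so far: #11, #20 — 2 of 5 used, 3 left overall.
Against Ward 4: #20 — 1 used; per-ward cap 2 leaves 1.
Binding limit: min(3, 1) = 1.

1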